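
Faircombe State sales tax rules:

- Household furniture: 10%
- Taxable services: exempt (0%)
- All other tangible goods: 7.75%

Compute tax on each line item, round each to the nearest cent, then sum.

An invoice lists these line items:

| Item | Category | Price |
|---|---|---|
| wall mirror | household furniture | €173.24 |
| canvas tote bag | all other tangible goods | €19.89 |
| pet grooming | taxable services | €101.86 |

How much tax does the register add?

Wall mirror €173.24: household furniture → 10% → €17.32
Canvas tote bag €19.89: all other tangible goods → 7.75% → €1.54
Pet grooming €101.86: taxable services → 0% → €0.00
Total tax = €17.32 + €1.54 = €18.86

€18.86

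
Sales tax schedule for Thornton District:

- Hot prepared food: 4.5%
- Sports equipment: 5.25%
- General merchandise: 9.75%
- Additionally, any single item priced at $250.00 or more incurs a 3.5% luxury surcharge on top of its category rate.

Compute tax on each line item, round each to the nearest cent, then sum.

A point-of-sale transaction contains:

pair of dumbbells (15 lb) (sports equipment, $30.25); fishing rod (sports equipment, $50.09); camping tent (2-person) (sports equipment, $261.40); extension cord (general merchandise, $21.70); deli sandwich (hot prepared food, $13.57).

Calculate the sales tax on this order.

Pair of dumbbells (15 lb) $30.25: sports equipment → 5.25% → $1.59
Fishing rod $50.09: sports equipment → 5.25% → $2.63
Camping tent (2-person) $261.40: sports equipment → 5.25% + 3.5% surcharge = 8.75% → $22.87
Extension cord $21.70: general merchandise → 9.75% → $2.12
Deli sandwich $13.57: hot prepared food → 4.5% → $0.61
Total tax = $1.59 + $2.63 + $22.87 + $2.12 + $0.61 = $29.82

$29.82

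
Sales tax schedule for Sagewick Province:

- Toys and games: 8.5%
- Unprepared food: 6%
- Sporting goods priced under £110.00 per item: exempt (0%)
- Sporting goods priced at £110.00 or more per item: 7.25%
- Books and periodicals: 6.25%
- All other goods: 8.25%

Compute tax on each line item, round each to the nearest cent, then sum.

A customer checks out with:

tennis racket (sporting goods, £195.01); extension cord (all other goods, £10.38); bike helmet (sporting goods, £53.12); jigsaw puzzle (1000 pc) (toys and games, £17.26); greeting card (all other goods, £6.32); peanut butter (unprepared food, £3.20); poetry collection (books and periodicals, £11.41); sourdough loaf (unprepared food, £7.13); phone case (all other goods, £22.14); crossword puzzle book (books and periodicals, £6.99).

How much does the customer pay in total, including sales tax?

Tennis racket £195.01: sporting goods, £110.00 or more → 7.25% → £14.14
Extension cord £10.38: all other goods → 8.25% → £0.86
Bike helmet £53.12: sporting goods, under £110.00 → 0% → £0.00
Jigsaw puzzle (1000 pc) £17.26: toys and games → 8.5% → £1.47
Greeting card £6.32: all other goods → 8.25% → £0.52
Peanut butter £3.20: unprepared food → 6% → £0.19
Poetry collection £11.41: books and periodicals → 6.25% → £0.71
Sourdough loaf £7.13: unprepared food → 6% → £0.43
Phone case £22.14: all other goods → 8.25% → £1.83
Crossword puzzle book £6.99: books and periodicals → 6.25% → £0.44
Subtotal = £332.96; tax = £20.59; total due = £353.55

£353.55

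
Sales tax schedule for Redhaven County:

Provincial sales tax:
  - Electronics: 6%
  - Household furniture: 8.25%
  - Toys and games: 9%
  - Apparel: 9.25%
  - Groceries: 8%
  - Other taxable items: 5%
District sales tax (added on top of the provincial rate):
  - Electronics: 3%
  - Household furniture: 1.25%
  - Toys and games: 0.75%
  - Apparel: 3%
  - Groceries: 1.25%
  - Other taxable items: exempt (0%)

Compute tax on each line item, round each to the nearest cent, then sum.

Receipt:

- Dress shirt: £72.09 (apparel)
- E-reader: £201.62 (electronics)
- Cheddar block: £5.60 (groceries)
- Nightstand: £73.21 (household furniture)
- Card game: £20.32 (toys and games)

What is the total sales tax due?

Dress shirt £72.09: apparel → 9.25% + 3% district = 12.25% → £8.83
E-reader £201.62: electronics → 6% + 3% district = 9% → £18.15
Cheddar block £5.60: groceries → 8% + 1.25% district = 9.25% → £0.52
Nightstand £73.21: household furniture → 8.25% + 1.25% district = 9.5% → £6.95
Card game £20.32: toys and games → 9% + 0.75% district = 9.75% → £1.98
Total tax = £8.83 + £18.15 + £0.52 + £6.95 + £1.98 = £36.43

£36.43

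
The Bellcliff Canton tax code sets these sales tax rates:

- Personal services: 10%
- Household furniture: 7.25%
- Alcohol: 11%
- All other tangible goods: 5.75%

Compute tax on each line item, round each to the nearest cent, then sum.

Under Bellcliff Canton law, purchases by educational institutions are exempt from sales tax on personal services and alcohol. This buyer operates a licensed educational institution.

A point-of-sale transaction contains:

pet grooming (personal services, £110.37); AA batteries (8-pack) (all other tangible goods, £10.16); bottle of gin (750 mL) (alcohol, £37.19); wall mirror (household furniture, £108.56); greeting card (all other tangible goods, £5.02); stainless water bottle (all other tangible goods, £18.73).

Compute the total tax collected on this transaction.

Pet grooming £110.37: personal services, buyer-exempt → 0% → £0.00
AA batteries (8-pack) £10.16: all other tangible goods → 5.75% → £0.58
Bottle of gin (750 mL) £37.19: alcohol, buyer-exempt → 0% → £0.00
Wall mirror £108.56: household furniture → 7.25% → £7.87
Greeting card £5.02: all other tangible goods → 5.75% → £0.29
Stainless water bottle £18.73: all other tangible goods → 5.75% → £1.08
Total tax = £0.58 + £7.87 + £0.29 + £1.08 = £9.82

£9.82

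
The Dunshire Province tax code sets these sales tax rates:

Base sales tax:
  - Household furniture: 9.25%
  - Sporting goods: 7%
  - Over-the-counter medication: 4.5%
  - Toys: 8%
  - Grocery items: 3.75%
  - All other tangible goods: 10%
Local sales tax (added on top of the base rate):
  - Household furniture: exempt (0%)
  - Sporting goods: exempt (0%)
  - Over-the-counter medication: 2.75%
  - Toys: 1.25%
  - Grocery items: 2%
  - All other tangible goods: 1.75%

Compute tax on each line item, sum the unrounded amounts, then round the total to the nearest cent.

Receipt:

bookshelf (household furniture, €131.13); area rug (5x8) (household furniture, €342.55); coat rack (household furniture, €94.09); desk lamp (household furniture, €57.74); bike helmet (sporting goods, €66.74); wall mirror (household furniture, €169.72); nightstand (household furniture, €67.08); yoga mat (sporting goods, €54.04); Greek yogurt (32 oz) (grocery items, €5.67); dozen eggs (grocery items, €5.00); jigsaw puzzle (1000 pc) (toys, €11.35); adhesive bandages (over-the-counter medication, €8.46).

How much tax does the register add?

Bookshelf €131.13: household furniture → 9.25% + 0% local = 9.25% → €12.129525
Area rug (5x8) €342.55: household furniture → 9.25% + 0% local = 9.25% → €31.685875
Coat rack €94.09: household furniture → 9.25% + 0% local = 9.25% → €8.703325
Desk lamp €57.74: household furniture → 9.25% + 0% local = 9.25% → €5.34095
Bike helmet €66.74: sporting goods → 7% + 0% local = 7% → €4.6718
Wall mirror €169.72: household furniture → 9.25% + 0% local = 9.25% → €15.6991
Nightstand €67.08: household furniture → 9.25% + 0% local = 9.25% → €6.2049
Yoga mat €54.04: sporting goods → 7% + 0% local = 7% → €3.7828
Greek yogurt (32 oz) €5.67: grocery items → 3.75% + 2% local = 5.75% → €0.326025
Dozen eggs €5.00: grocery items → 3.75% + 2% local = 5.75% → €0.2875
Jigsaw puzzle (1000 pc) €11.35: toys → 8% + 1.25% local = 9.25% → €1.049875
Adhesive bandages €8.46: over-the-counter medication → 4.5% + 2.75% local = 7.25% → €0.61335
Unrounded tax sum = €90.495025 → €90.50

€90.50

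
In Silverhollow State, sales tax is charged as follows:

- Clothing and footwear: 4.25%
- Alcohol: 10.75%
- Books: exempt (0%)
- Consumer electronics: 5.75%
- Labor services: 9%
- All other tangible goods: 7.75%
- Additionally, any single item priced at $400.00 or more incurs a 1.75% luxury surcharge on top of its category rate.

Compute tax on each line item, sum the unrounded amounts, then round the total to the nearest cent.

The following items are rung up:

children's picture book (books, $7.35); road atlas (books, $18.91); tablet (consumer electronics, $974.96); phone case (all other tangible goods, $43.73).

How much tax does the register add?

$76.51

Children's picture book $7.35: books → 0% → $0.00
Road atlas $18.91: books → 0% → $0.00
Tablet $974.96: consumer electronics → 5.75% + 1.75% surcharge = 7.5% → $73.122
Phone case $43.73: all other tangible goods → 7.75% → $3.389075
Unrounded tax sum = $76.511075 → $76.51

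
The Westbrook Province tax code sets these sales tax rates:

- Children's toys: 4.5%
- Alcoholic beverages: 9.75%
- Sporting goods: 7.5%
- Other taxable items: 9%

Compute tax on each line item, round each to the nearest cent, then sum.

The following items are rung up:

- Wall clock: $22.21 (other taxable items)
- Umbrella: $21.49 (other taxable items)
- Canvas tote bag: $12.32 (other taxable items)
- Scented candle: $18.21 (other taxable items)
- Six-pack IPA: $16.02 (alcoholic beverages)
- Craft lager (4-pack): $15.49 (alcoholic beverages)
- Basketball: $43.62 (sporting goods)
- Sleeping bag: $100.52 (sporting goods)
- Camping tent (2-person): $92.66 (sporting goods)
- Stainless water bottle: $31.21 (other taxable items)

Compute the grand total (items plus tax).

Wall clock $22.21: other taxable items → 9% → $2.00
Umbrella $21.49: other taxable items → 9% → $1.93
Canvas tote bag $12.32: other taxable items → 9% → $1.11
Scented candle $18.21: other taxable items → 9% → $1.64
Six-pack IPA $16.02: alcoholic beverages → 9.75% → $1.56
Craft lager (4-pack) $15.49: alcoholic beverages → 9.75% → $1.51
Basketball $43.62: sporting goods → 7.5% → $3.27
Sleeping bag $100.52: sporting goods → 7.5% → $7.54
Camping tent (2-person) $92.66: sporting goods → 7.5% → $6.95
Stainless water bottle $31.21: other taxable items → 9% → $2.81
Subtotal = $373.75; tax = $30.32; total due = $404.07

$404.07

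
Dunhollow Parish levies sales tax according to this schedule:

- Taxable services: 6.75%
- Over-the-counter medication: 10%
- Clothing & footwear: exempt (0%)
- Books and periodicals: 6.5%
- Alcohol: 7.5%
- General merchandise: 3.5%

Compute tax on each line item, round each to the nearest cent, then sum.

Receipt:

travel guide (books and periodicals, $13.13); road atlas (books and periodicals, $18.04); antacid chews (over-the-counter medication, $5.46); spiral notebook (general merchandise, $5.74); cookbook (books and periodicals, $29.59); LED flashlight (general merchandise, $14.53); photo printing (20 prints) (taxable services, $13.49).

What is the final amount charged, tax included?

$106.09

Travel guide $13.13: books and periodicals → 6.5% → $0.85
Road atlas $18.04: books and periodicals → 6.5% → $1.17
Antacid chews $5.46: over-the-counter medication → 10% → $0.55
Spiral notebook $5.74: general merchandise → 3.5% → $0.20
Cookbook $29.59: books and periodicals → 6.5% → $1.92
LED flashlight $14.53: general merchandise → 3.5% → $0.51
Photo printing (20 prints) $13.49: taxable services → 6.75% → $0.91
Subtotal = $99.98; tax = $6.11; total due = $106.09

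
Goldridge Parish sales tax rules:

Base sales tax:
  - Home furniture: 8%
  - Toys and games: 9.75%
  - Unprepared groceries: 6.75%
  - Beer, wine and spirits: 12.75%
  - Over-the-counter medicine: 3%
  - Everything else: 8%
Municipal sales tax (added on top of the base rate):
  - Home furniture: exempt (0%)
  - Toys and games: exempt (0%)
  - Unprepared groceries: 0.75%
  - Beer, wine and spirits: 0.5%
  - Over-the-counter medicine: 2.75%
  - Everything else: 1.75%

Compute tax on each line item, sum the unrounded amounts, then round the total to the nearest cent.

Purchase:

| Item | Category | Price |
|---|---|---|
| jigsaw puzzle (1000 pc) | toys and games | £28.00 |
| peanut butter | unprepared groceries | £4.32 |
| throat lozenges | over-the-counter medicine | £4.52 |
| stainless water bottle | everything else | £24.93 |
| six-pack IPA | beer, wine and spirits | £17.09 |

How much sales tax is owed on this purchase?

Jigsaw puzzle (1000 pc) £28.00: toys and games → 9.75% + 0% municipal = 9.75% → £2.73
Peanut butter £4.32: unprepared groceries → 6.75% + 0.75% municipal = 7.5% → £0.324
Throat lozenges £4.52: over-the-counter medicine → 3% + 2.75% municipal = 5.75% → £0.2599
Stainless water bottle £24.93: everything else → 8% + 1.75% municipal = 9.75% → £2.430675
Six-pack IPA £17.09: beer, wine and spirits → 12.75% + 0.5% municipal = 13.25% → £2.264425
Unrounded tax sum = £8.009 → £8.01

£8.01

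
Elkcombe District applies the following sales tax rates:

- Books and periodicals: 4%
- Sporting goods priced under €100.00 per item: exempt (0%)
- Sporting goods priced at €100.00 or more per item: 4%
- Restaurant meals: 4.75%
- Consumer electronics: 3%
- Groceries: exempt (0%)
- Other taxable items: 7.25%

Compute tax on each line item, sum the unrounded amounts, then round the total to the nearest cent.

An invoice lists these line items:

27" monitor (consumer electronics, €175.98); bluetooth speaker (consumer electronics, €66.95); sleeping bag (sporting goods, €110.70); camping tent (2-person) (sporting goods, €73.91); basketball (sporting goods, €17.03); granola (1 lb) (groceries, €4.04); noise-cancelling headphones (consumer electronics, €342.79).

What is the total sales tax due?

27" monitor €175.98: consumer electronics → 3% → €5.2794
Bluetooth speaker €66.95: consumer electronics → 3% → €2.0085
Sleeping bag €110.70: sporting goods, €100.00 or more → 4% → €4.428
Camping tent (2-person) €73.91: sporting goods, under €100.00 → 0% → €0.00
Basketball €17.03: sporting goods, under €100.00 → 0% → €0.00
Granola (1 lb) €4.04: groceries → 0% → €0.00
Noise-cancelling headphones €342.79: consumer electronics → 3% → €10.2837
Unrounded tax sum = €21.9996 → €22.00

€22.00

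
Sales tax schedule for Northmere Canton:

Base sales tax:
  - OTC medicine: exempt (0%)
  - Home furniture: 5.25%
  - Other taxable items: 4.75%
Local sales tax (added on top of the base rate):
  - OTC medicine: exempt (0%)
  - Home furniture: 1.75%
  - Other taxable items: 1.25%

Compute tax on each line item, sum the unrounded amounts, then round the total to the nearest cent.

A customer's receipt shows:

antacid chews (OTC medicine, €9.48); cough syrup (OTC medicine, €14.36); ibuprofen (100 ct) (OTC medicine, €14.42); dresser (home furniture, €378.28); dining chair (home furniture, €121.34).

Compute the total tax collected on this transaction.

Antacid chews €9.48: OTC medicine → 0% + 0% local = 0% → €0.00
Cough syrup €14.36: OTC medicine → 0% + 0% local = 0% → €0.00
Ibuprofen (100 ct) €14.42: OTC medicine → 0% + 0% local = 0% → €0.00
Dresser €378.28: home furniture → 5.25% + 1.75% local = 7% → €26.4796
Dining chair €121.34: home furniture → 5.25% + 1.75% local = 7% → €8.4938
Unrounded tax sum = €34.9734 → €34.97

€34.97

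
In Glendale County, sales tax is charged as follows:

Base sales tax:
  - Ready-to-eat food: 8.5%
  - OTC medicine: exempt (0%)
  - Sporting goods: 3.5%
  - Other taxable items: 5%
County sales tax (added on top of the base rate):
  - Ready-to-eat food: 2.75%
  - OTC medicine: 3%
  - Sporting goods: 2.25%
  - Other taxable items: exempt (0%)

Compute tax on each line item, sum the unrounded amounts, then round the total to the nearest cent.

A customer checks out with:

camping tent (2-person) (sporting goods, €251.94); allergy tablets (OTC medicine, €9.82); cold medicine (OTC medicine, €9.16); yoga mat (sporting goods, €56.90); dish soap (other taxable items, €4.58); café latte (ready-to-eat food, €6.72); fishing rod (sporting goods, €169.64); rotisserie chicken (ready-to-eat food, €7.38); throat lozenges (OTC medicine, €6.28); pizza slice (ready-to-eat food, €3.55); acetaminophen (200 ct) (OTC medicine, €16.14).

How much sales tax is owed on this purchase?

€30.97

Camping tent (2-person) €251.94: sporting goods → 3.5% + 2.25% county = 5.75% → €14.48655
Allergy tablets €9.82: OTC medicine → 0% + 3% county = 3% → €0.2946
Cold medicine €9.16: OTC medicine → 0% + 3% county = 3% → €0.2748
Yoga mat €56.90: sporting goods → 3.5% + 2.25% county = 5.75% → €3.27175
Dish soap €4.58: other taxable items → 5% + 0% county = 5% → €0.229
Café latte €6.72: ready-to-eat food → 8.5% + 2.75% county = 11.25% → €0.756
Fishing rod €169.64: sporting goods → 3.5% + 2.25% county = 5.75% → €9.7543
Rotisserie chicken €7.38: ready-to-eat food → 8.5% + 2.75% county = 11.25% → €0.83025
Throat lozenges €6.28: OTC medicine → 0% + 3% county = 3% → €0.1884
Pizza slice €3.55: ready-to-eat food → 8.5% + 2.75% county = 11.25% → €0.399375
Acetaminophen (200 ct) €16.14: OTC medicine → 0% + 3% county = 3% → €0.4842
Unrounded tax sum = €30.969225 → €30.97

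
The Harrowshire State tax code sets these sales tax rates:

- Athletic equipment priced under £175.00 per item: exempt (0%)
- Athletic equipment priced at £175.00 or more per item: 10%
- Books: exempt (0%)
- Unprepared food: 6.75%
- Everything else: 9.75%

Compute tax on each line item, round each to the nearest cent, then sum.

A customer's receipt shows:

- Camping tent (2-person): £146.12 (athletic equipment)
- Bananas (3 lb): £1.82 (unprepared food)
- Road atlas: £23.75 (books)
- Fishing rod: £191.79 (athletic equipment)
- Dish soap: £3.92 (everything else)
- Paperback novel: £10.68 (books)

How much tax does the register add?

£19.68

Camping tent (2-person) £146.12: athletic equipment, under £175.00 → 0% → £0.00
Bananas (3 lb) £1.82: unprepared food → 6.75% → £0.12
Road atlas £23.75: books → 0% → £0.00
Fishing rod £191.79: athletic equipment, £175.00 or more → 10% → £19.18
Dish soap £3.92: everything else → 9.75% → £0.38
Paperback novel £10.68: books → 0% → £0.00
Total tax = £0.12 + £19.18 + £0.38 = £19.68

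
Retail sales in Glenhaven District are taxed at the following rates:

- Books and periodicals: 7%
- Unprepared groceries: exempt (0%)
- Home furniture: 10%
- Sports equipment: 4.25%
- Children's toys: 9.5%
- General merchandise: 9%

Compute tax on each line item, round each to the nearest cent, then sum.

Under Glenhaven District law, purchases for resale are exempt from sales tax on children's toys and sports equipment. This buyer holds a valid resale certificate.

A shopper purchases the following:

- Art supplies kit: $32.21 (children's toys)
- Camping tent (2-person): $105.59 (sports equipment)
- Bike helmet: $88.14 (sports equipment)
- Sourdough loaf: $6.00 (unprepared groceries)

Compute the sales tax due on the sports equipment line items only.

$0.00

Camping tent (2-person) $105.59: sports equipment, buyer-exempt → 0% → $0.00
Bike helmet $88.14: sports equipment, buyer-exempt → 0% → $0.00
Tax on sports equipment = $0.00 + $0.00 = $0.00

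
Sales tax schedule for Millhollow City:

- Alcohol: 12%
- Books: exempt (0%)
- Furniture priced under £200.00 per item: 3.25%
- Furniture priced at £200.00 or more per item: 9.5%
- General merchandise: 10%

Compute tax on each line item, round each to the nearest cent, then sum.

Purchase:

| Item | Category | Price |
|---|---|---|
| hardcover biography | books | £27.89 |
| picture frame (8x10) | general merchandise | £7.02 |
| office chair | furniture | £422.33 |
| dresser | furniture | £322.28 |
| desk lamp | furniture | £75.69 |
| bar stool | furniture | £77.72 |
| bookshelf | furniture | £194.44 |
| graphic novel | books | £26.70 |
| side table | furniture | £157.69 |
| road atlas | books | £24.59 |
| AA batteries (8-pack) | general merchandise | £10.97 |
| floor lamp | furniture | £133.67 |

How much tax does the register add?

Hardcover biography £27.89: books → 0% → £0.00
Picture frame (8x10) £7.02: general merchandise → 10% → £0.70
Office chair £422.33: furniture, £200.00 or more → 9.5% → £40.12
Dresser £322.28: furniture, £200.00 or more → 9.5% → £30.62
Desk lamp £75.69: furniture, under £200.00 → 3.25% → £2.46
Bar stool £77.72: furniture, under £200.00 → 3.25% → £2.53
Bookshelf £194.44: furniture, under £200.00 → 3.25% → £6.32
Graphic novel £26.70: books → 0% → £0.00
Side table £157.69: furniture, under £200.00 → 3.25% → £5.12
Road atlas £24.59: books → 0% → £0.00
AA batteries (8-pack) £10.97: general merchandise → 10% → £1.10
Floor lamp £133.67: furniture, under £200.00 → 3.25% → £4.34
Total tax = £0.70 + £40.12 + £30.62 + £2.46 + £2.53 + £6.32 + £5.12 + £1.10 + £4.34 = £93.31

£93.31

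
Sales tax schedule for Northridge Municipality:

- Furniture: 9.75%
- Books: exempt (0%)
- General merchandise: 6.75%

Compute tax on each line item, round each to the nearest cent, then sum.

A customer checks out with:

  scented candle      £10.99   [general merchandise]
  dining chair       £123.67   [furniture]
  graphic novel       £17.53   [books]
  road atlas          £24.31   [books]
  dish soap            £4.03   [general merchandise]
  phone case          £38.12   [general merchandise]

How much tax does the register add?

Scented candle £10.99: general merchandise → 6.75% → £0.74
Dining chair £123.67: furniture → 9.75% → £12.06
Graphic novel £17.53: books → 0% → £0.00
Road atlas £24.31: books → 0% → £0.00
Dish soap £4.03: general merchandise → 6.75% → £0.27
Phone case £38.12: general merchandise → 6.75% → £2.57
Total tax = £0.74 + £12.06 + £0.27 + £2.57 = £15.64

£15.64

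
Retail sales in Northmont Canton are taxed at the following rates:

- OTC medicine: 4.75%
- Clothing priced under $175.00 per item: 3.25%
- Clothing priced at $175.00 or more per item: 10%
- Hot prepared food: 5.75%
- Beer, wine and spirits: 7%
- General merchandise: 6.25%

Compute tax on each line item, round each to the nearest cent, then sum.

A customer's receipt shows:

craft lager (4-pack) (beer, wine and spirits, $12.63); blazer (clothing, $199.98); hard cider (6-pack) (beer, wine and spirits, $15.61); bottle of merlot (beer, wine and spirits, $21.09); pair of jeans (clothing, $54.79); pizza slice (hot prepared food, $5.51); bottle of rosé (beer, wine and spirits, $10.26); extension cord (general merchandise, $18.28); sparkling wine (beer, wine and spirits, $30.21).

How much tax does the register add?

Craft lager (4-pack) $12.63: beer, wine and spirits → 7% → $0.88
Blazer $199.98: clothing, $175.00 or more → 10% → $20.00
Hard cider (6-pack) $15.61: beer, wine and spirits → 7% → $1.09
Bottle of merlot $21.09: beer, wine and spirits → 7% → $1.48
Pair of jeans $54.79: clothing, under $175.00 → 3.25% → $1.78
Pizza slice $5.51: hot prepared food → 5.75% → $0.32
Bottle of rosé $10.26: beer, wine and spirits → 7% → $0.72
Extension cord $18.28: general merchandise → 6.25% → $1.14
Sparkling wine $30.21: beer, wine and spirits → 7% → $2.11
Total tax = $0.88 + $20.00 + $1.09 + $1.48 + $1.78 + $0.32 + $0.72 + $1.14 + $2.11 = $29.52

$29.52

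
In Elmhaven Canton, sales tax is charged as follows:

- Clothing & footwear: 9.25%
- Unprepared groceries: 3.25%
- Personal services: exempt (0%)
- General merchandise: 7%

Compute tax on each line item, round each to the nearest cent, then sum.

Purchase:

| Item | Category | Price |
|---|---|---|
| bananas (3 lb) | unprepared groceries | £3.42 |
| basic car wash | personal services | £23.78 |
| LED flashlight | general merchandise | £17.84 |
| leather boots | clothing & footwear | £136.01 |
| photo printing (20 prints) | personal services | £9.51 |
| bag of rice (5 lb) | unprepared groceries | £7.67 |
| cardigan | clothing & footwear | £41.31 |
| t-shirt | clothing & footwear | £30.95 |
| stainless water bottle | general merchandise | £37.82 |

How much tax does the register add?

£23.52

Bananas (3 lb) £3.42: unprepared groceries → 3.25% → £0.11
Basic car wash £23.78: personal services → 0% → £0.00
LED flashlight £17.84: general merchandise → 7% → £1.25
Leather boots £136.01: clothing & footwear → 9.25% → £12.58
Photo printing (20 prints) £9.51: personal services → 0% → £0.00
Bag of rice (5 lb) £7.67: unprepared groceries → 3.25% → £0.25
Cardigan £41.31: clothing & footwear → 9.25% → £3.82
T-shirt £30.95: clothing & footwear → 9.25% → £2.86
Stainless water bottle £37.82: general merchandise → 7% → £2.65
Total tax = £0.11 + £1.25 + £12.58 + £0.25 + £3.82 + £2.86 + £2.65 = £23.52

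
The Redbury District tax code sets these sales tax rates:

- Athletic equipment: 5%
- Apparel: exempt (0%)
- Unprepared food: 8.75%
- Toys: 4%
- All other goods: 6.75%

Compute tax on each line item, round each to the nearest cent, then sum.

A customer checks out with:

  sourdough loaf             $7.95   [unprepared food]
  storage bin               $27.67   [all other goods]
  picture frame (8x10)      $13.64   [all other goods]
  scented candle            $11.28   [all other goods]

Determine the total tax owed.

$4.25

Sourdough loaf $7.95: unprepared food → 8.75% → $0.70
Storage bin $27.67: all other goods → 6.75% → $1.87
Picture frame (8x10) $13.64: all other goods → 6.75% → $0.92
Scented candle $11.28: all other goods → 6.75% → $0.76
Total tax = $0.70 + $1.87 + $0.92 + $0.76 = $4.25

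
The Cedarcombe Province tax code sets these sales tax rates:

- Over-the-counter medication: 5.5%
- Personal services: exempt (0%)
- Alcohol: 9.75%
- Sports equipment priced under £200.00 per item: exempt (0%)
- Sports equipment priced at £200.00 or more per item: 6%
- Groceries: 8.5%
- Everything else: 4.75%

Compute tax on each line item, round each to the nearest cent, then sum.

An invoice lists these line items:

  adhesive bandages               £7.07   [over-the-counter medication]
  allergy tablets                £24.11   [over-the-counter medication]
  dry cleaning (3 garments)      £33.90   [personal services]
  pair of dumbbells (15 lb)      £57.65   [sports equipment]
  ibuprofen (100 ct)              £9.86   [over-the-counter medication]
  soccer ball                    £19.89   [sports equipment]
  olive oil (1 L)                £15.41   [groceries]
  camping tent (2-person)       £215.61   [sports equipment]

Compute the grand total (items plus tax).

£400.01

Adhesive bandages £7.07: over-the-counter medication → 5.5% → £0.39
Allergy tablets £24.11: over-the-counter medication → 5.5% → £1.33
Dry cleaning (3 garments) £33.90: personal services → 0% → £0.00
Pair of dumbbells (15 lb) £57.65: sports equipment, under £200.00 → 0% → £0.00
Ibuprofen (100 ct) £9.86: over-the-counter medication → 5.5% → £0.54
Soccer ball £19.89: sports equipment, under £200.00 → 0% → £0.00
Olive oil (1 L) £15.41: groceries → 8.5% → £1.31
Camping tent (2-person) £215.61: sports equipment, £200.00 or more → 6% → £12.94
Subtotal = £383.50; tax = £16.51; total due = £400.01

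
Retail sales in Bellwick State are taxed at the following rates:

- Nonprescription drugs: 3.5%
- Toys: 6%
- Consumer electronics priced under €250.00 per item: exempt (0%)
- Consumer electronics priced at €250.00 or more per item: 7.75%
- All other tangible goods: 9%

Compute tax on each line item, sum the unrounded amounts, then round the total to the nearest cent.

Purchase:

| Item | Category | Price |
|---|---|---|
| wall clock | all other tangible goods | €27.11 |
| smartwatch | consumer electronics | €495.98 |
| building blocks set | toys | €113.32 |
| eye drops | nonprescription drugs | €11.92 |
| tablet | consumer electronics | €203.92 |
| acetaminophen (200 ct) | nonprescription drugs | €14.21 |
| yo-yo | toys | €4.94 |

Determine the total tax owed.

€48.89

Wall clock €27.11: all other tangible goods → 9% → €2.4399
Smartwatch €495.98: consumer electronics, €250.00 or more → 7.75% → €38.43845
Building blocks set €113.32: toys → 6% → €6.7992
Eye drops €11.92: nonprescription drugs → 3.5% → €0.4172
Tablet €203.92: consumer electronics, under €250.00 → 0% → €0.00
Acetaminophen (200 ct) €14.21: nonprescription drugs → 3.5% → €0.49735
Yo-yo €4.94: toys → 6% → €0.2964
Unrounded tax sum = €48.8885 → €48.89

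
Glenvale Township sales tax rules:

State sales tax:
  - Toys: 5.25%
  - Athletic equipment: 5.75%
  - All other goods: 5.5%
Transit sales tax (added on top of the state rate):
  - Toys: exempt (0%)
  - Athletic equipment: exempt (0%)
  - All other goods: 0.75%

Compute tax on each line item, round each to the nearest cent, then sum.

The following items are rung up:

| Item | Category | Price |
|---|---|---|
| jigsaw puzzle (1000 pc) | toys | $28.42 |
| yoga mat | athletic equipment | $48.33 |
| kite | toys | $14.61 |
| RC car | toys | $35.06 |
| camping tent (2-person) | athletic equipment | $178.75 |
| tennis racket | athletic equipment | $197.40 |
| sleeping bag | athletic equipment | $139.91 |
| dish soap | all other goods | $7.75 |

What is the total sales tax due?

Jigsaw puzzle (1000 pc) $28.42: toys → 5.25% + 0% transit = 5.25% → $1.49
Yoga mat $48.33: athletic equipment → 5.75% + 0% transit = 5.75% → $2.78
Kite $14.61: toys → 5.25% + 0% transit = 5.25% → $0.77
RC car $35.06: toys → 5.25% + 0% transit = 5.25% → $1.84
Camping tent (2-person) $178.75: athletic equipment → 5.75% + 0% transit = 5.75% → $10.28
Tennis racket $197.40: athletic equipment → 5.75% + 0% transit = 5.75% → $11.35
Sleeping bag $139.91: athletic equipment → 5.75% + 0% transit = 5.75% → $8.04
Dish soap $7.75: all other goods → 5.5% + 0.75% transit = 6.25% → $0.48
Total tax = $1.49 + $2.78 + $0.77 + $1.84 + $10.28 + $11.35 + $8.04 + $0.48 = $37.03

$37.03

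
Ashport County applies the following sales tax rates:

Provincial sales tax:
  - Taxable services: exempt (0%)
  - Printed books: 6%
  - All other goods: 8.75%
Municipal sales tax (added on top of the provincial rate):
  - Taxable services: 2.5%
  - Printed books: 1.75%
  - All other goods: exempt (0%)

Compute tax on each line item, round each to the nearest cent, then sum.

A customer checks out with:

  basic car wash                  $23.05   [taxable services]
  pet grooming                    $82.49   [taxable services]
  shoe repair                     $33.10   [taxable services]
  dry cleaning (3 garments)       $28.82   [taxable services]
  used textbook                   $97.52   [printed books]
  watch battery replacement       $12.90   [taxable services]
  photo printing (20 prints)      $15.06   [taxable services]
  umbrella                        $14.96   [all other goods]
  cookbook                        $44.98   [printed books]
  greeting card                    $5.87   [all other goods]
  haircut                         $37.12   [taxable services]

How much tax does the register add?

Basic car wash $23.05: taxable services → 0% + 2.5% municipal = 2.5% → $0.58
Pet grooming $82.49: taxable services → 0% + 2.5% municipal = 2.5% → $2.06
Shoe repair $33.10: taxable services → 0% + 2.5% municipal = 2.5% → $0.83
Dry cleaning (3 garments) $28.82: taxable services → 0% + 2.5% municipal = 2.5% → $0.72
Used textbook $97.52: printed books → 6% + 1.75% municipal = 7.75% → $7.56
Watch battery replacement $12.90: taxable services → 0% + 2.5% municipal = 2.5% → $0.32
Photo printing (20 prints) $15.06: taxable services → 0% + 2.5% municipal = 2.5% → $0.38
Umbrella $14.96: all other goods → 8.75% + 0% municipal = 8.75% → $1.31
Cookbook $44.98: printed books → 6% + 1.75% municipal = 7.75% → $3.49
Greeting card $5.87: all other goods → 8.75% + 0% municipal = 8.75% → $0.51
Haircut $37.12: taxable services → 0% + 2.5% municipal = 2.5% → $0.93
Total tax = $0.58 + $2.06 + $0.83 + $0.72 + $7.56 + $0.32 + $0.38 + $1.31 + $3.49 + $0.51 + $0.93 = $18.69

$18.69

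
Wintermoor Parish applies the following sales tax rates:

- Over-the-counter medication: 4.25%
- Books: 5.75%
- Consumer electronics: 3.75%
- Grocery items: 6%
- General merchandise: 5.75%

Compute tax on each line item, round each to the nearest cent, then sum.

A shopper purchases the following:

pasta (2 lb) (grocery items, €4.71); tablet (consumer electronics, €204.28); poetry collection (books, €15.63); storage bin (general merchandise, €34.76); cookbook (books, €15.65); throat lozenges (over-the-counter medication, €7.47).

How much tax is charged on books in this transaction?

Poetry collection €15.63: books → 5.75% → €0.90
Cookbook €15.65: books → 5.75% → €0.90
Tax on books = €0.90 + €0.90 = €1.80

€1.80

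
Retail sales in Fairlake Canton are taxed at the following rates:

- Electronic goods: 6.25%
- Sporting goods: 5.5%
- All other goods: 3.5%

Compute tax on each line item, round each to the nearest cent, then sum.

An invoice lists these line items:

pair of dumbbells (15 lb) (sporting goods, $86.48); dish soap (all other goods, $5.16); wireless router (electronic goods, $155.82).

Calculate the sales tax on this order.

$14.68

Pair of dumbbells (15 lb) $86.48: sporting goods → 5.5% → $4.76
Dish soap $5.16: all other goods → 3.5% → $0.18
Wireless router $155.82: electronic goods → 6.25% → $9.74
Total tax = $4.76 + $0.18 + $9.74 = $14.68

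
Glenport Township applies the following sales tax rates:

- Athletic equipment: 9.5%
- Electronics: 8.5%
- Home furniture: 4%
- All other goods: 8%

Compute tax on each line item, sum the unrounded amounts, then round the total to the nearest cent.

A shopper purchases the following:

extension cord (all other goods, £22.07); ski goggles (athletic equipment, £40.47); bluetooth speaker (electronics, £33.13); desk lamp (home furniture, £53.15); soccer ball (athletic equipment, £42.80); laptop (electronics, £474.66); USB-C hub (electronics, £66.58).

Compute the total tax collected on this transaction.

Extension cord £22.07: all other goods → 8% → £1.7656
Ski goggles £40.47: athletic equipment → 9.5% → £3.84465
Bluetooth speaker £33.13: electronics → 8.5% → £2.81605
Desk lamp £53.15: home furniture → 4% → £2.126
Soccer ball £42.80: athletic equipment → 9.5% → £4.066
Laptop £474.66: electronics → 8.5% → £40.3461
USB-C hub £66.58: electronics → 8.5% → £5.6593
Unrounded tax sum = £60.6237 → £60.62

£60.62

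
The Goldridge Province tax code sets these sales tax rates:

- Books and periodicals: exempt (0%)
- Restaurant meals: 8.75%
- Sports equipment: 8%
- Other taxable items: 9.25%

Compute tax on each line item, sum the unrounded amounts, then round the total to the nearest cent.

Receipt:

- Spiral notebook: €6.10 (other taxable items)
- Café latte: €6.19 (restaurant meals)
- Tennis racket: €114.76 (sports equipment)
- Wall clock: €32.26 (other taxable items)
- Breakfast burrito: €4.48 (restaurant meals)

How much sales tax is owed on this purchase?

€13.66

Spiral notebook €6.10: other taxable items → 9.25% → €0.56425
Café latte €6.19: restaurant meals → 8.75% → €0.541625
Tennis racket €114.76: sports equipment → 8% → €9.1808
Wall clock €32.26: other taxable items → 9.25% → €2.98405
Breakfast burrito €4.48: restaurant meals → 8.75% → €0.392
Unrounded tax sum = €13.662725 → €13.66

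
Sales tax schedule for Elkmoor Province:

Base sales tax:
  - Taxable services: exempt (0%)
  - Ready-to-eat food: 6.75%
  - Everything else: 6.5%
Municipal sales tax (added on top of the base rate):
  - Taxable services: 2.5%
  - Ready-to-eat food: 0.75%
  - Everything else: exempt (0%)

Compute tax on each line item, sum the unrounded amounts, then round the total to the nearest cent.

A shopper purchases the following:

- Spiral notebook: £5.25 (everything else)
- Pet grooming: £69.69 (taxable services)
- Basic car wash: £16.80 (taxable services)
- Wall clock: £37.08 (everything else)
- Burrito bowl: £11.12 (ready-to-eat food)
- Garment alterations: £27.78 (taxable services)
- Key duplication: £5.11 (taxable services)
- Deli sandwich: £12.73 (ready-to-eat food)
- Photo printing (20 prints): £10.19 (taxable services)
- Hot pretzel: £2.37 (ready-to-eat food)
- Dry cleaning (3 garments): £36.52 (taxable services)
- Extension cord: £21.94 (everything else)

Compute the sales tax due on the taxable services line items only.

£4.15

Pet grooming £69.69: taxable services → 0% + 2.5% municipal = 2.5% → £1.74225
Basic car wash £16.80: taxable services → 0% + 2.5% municipal = 2.5% → £0.42
Garment alterations £27.78: taxable services → 0% + 2.5% municipal = 2.5% → £0.6945
Key duplication £5.11: taxable services → 0% + 2.5% municipal = 2.5% → £0.12775
Photo printing (20 prints) £10.19: taxable services → 0% + 2.5% municipal = 2.5% → £0.25475
Dry cleaning (3 garments) £36.52: taxable services → 0% + 2.5% municipal = 2.5% → £0.913
Tax on taxable services: unrounded sum = £4.15225 → £4.15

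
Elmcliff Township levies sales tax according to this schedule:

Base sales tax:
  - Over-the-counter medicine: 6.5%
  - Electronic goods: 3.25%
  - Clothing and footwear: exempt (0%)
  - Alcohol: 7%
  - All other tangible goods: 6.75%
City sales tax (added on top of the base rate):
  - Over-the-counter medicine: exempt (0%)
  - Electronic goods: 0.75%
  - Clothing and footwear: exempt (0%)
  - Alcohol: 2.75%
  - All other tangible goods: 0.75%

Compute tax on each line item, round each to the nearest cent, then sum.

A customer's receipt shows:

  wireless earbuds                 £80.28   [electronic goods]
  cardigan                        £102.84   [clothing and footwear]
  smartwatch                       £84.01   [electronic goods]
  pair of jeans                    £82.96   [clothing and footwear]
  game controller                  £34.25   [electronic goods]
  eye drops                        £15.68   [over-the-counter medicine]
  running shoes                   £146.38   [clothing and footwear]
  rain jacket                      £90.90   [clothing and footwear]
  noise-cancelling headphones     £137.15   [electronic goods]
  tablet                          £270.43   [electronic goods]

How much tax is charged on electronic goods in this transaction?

Wireless earbuds £80.28: electronic goods → 3.25% + 0.75% city = 4% → £3.21
Smartwatch £84.01: electronic goods → 3.25% + 0.75% city = 4% → £3.36
Game controller £34.25: electronic goods → 3.25% + 0.75% city = 4% → £1.37
Noise-cancelling headphones £137.15: electronic goods → 3.25% + 0.75% city = 4% → £5.49
Tablet £270.43: electronic goods → 3.25% + 0.75% city = 4% → £10.82
Tax on electronic goods = £3.21 + £3.36 + £1.37 + £5.49 + £10.82 = £24.25

£24.25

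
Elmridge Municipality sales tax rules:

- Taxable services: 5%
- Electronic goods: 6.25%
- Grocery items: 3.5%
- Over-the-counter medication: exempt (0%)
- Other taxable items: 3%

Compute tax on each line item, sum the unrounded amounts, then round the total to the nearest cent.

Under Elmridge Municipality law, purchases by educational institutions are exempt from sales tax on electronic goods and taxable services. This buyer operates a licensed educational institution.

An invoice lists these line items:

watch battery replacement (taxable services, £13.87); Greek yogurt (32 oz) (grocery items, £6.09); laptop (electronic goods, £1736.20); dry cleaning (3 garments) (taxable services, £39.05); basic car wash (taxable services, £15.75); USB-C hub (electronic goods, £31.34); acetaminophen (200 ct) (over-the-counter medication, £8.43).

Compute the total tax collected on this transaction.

£0.21

Watch battery replacement £13.87: taxable services, buyer-exempt → 0% → £0.00
Greek yogurt (32 oz) £6.09: grocery items → 3.5% → £0.21315
Laptop £1736.20: electronic goods, buyer-exempt → 0% → £0.00
Dry cleaning (3 garments) £39.05: taxable services, buyer-exempt → 0% → £0.00
Basic car wash £15.75: taxable services, buyer-exempt → 0% → £0.00
USB-C hub £31.34: electronic goods, buyer-exempt → 0% → £0.00
Acetaminophen (200 ct) £8.43: over-the-counter medication → 0% → £0.00
Unrounded tax sum = £0.21315 → £0.21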